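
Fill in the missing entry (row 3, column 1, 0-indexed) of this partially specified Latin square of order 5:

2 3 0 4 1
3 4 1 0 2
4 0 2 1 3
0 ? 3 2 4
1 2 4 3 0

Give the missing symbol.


Row 3 contains symbols [0, 2, 3, 4] — missing [1].
Column 1 contains symbols [0, 2, 3, 4] — missing [1].
The missing symbol must appear in both missing sets; intersection = [1].
Therefore the hidden value is 1.

Missing value = 1.


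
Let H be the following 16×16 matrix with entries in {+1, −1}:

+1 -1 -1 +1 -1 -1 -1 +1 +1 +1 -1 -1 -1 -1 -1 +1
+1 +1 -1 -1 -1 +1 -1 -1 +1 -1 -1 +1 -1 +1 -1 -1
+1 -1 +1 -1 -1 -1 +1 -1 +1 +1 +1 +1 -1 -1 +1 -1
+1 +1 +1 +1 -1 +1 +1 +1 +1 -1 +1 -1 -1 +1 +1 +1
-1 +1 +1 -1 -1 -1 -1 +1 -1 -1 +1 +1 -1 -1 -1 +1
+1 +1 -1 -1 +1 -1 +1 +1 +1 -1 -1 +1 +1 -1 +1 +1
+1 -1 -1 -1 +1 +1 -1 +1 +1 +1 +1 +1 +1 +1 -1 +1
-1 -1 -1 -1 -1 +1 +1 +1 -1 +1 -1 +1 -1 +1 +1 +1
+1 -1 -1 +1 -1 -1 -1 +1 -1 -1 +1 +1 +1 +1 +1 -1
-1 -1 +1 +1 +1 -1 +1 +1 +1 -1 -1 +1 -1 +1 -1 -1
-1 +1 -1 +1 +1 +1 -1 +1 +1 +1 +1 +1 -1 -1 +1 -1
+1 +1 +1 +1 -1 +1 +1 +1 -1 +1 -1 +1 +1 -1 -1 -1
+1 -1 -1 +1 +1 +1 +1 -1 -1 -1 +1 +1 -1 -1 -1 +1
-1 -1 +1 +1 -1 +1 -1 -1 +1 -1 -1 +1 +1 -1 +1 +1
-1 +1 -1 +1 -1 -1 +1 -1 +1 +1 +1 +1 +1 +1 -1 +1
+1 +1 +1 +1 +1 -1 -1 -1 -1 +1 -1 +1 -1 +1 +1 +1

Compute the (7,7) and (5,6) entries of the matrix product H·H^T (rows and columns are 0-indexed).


Row 5 of H: [1, 1, -1, -1, 1, -1, 1, 1, 1, -1, -1, 1, 1, -1, 1, 1].
Row 6 of H: [1, -1, -1, -1, 1, 1, -1, 1, 1, 1, 1, 1, 1, 1, -1, 1].
Row 7 of H: [-1, -1, -1, -1, -1, 1, 1, 1, -1, 1, -1, 1, -1, 1, 1, 1].
(H·H^T)[7][7] = Σ_j H[7][j]·H[7][j] = (-1)² + (-1)² + (-1)² + (-1)² + (-1)² + (1)² + (1)² + (1)² + (-1)² + (1)² + (-1)² + (1)² + (-1)² + (1)² + (1)² + (1)² = 1 + 1 + 1 + 1 + 1 + 1 + 1 + 1 + 1 + 1 + 1 + 1 + 1 + 1 + 1 + 1 = 16.
(H·H^T)[5][6] = Σ_j H[5][j]·H[6][j] = (1)·(1) + (1)·(-1) + (-1)·(-1) + (-1)·(-1) + (1)·(1) + (-1)·(1) + (1)·(-1) + (1)·(1) + (1)·(1) + (-1)·(1) + (-1)·(1) + (1)·(1) + (1)·(1) + (-1)·(1) + (1)·(-1) + (1)·(1) = 1 + -1 + 1 + 1 + 1 + -1 + -1 + 1 + 1 + -1 + -1 + 1 + 1 + -1 + -1 + 1 = 2.
Rows 5 and 6 are not orthogonal (dot product = 2 ≠ 0), so H is not a Hadamard matrix.

(7,7) entry = 16; (5,6) entry = 2.


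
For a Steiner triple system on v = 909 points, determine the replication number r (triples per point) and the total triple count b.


An STS(v) is a 2-(v, 3, 1) BIBD: block size k = 3, λ = 1.
Replication: r(k − 1) = λ(v − 1) ⇒ r·2 = 909 − 1 = 908 ⇒ r = 454.
Block count: b = v(v − 1)/6 = 909·908/6 = 825372/6 = 137562.
(Check via bk = vr: 137562·3 = 412686 = 909·454 = 412686 ✓.)

r = 454, b = 137562.


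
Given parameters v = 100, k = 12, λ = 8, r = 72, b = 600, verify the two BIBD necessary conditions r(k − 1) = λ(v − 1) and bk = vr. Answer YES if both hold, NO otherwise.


Condition (i): r(k − 1) = 72·11 = 792; λ(v − 1) = 8·99 = 792. Match? YES.
Condition (ii): bk = 600·12 = 7200; vr = 100·72 = 7200. Match? YES.
Both conditions hold? YES.

YES


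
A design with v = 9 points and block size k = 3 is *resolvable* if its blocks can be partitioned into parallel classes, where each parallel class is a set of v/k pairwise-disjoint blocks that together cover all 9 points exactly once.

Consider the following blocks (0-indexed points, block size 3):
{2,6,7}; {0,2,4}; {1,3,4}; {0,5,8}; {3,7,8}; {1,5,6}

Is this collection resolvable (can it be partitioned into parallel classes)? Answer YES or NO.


v = 9, block size k = 3, number of blocks = 6.
For resolvability, blocks must partition into parallel classes of size v/k = 3.
Total blocks must therefore be a multiple of 3: 6 = 3·2 + 0 ⇒ divisible ✓.
Greedy packing gives 2 candidate class(es). Each should be a full parallel class (size 3, covers all 9 points).
  Class 1 (3 blocks): {2,6,7}; {1,3,4}; {0,5,8}. Points covered: [0, 1, 2, 3, 4, 5, 6, 7, 8].
  Class 2 (3 blocks): {0,2,4}; {3,7,8}; {1,5,6}. Points covered: [0, 1, 2, 3, 4, 5, 6, 7, 8].
All classes full (size 3)? YES. All classes cover every point? YES.
Resolvable? YES.

YES


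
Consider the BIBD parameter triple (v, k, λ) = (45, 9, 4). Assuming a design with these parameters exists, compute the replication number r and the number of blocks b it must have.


Any 2-(v, k, λ) BIBD satisfies two necessary conditions:
  (i)  Each point sits in r blocks, and counting incidences through any fixed point gives r(k − 1) = λ(v − 1), so r = λ(v − 1)/(k − 1).
  (ii) Total incidences bk = vr, so b = vr/k.
Step 1: r = λ(v − 1)/(k − 1) = 4·(45 − 1)/(9 − 1) = 4·44/8 = 176/8 = 22.
Step 2: b = vr/k = 45·22/9 = 990/9 = 110.
Check integrality: r = 22 ∈ Z ✓, b = 110 ∈ Z ✓.
(These identities are necessary conditions: they determine r and b for any design with these parameters, but do not by themselves prove that one exists.)

r = 22, b = 110.


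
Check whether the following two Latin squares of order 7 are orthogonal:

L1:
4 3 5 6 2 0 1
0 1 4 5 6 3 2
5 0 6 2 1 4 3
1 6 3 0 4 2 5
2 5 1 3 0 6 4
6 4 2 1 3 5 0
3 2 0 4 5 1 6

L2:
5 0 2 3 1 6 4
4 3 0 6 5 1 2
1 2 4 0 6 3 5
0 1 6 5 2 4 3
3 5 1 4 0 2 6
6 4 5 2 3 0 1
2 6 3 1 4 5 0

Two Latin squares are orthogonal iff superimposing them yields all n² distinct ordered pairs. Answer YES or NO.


Form the n² = 49 superimposed pairs (L1[i][j], L2[i][j]), row by row (rows and columns indexed from 0):
row 0: (4,5) (3,0) (5,2) (6,3) (2,1) (0,6) (1,4)
row 1: (0,4) (1,3) (4,0) (5,6) (6,5) (3,1) (2,2)
row 2: (5,1) (0,2) (6,4) (2,0) (1,6) (4,3) (3,5)
row 3: (1,0) (6,1) (3,6) (0,5) (4,2) (2,4) (5,3)
row 4: (2,3) (5,5) (1,1) (3,4) (0,0) (6,2) (4,6)
row 5: (6,6) (4,4) (2,5) (1,2) (3,3) (5,0) (0,1)
row 6: (3,2) (2,6) (0,3) (4,1) (5,4) (1,5) (6,0)
Orthogonality requires all 49 pairs distinct.
Check by first coordinate: for each symbol s of L1, list the L2 entries in the n cells where L1 = s; they must all differ.
  L1 = 0: L2 entries (in reading order) 6, 4, 2, 5, 0, 1, 3 — all 7 distinct ✓
  L1 = 1: L2 entries (in reading order) 4, 3, 6, 0, 1, 2, 5 — all 7 distinct ✓
  L1 = 2: L2 entries (in reading order) 1, 2, 0, 4, 3, 5, 6 — all 7 distinct ✓
  L1 = 3: L2 entries (in reading order) 0, 1, 5, 6, 4, 3, 2 — all 7 distinct ✓
  L1 = 4: L2 entries (in reading order) 5, 0, 3, 2, 6, 4, 1 — all 7 distinct ✓
  L1 = 5: L2 entries (in reading order) 2, 6, 1, 3, 5, 0, 4 — all 7 distinct ✓
  L1 = 6: L2 entries (in reading order) 3, 5, 4, 1, 2, 6, 0 — all 7 distinct ✓
Every symbol of L1 meets every symbol of L2 exactly once, so all 49 pairs are distinct (49 of 49).
Conclusion: YES.

YES


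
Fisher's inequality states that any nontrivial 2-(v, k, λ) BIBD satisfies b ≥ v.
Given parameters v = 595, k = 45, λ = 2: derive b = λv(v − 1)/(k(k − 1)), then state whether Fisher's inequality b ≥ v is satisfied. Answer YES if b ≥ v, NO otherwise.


b = λv(v − 1)/(k(k − 1)) = 2·595·594/(45·44) = 706860/1980 = 357.
Compare with v = 595: b < v, so Fisher's inequality fails.

NO


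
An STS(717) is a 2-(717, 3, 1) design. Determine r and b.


An STS(v) is a 2-(v, 3, 1) BIBD: block size k = 3, λ = 1.
Replication: r(k − 1) = λ(v − 1) ⇒ r·2 = 717 − 1 = 716 ⇒ r = 358.
Block count: b = v(v − 1)/6 = 717·716/6 = 513372/6 = 85562.
(Check via bk = vr: 85562·3 = 256686 = 717·358 = 256686 ✓.)

r = 358, b = 85562.


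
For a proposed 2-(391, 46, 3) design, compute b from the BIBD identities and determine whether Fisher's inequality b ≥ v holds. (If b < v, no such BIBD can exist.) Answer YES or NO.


r = λ(v − 1)/(k − 1) = 3·390/45 = 26.
b = vr/k = 391·26/46 = 221.
Fisher's inequality: b ≥ v ⇔ 221 ≥ 391? NO.

NO


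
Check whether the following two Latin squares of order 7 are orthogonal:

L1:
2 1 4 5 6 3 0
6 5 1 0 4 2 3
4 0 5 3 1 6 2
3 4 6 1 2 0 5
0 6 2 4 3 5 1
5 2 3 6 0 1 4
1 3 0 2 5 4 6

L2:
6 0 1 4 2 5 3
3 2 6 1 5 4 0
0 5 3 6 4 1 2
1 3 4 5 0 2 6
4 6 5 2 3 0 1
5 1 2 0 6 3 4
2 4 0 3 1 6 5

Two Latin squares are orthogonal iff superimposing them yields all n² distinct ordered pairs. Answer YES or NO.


Form the n² = 49 superimposed pairs (L1[i][j], L2[i][j]), row by row (rows and columns indexed from 0):
row 0: (2,6) (1,0) (4,1) (5,4) (6,2) (3,5) (0,3)
row 1: (6,3) (5,2) (1,6) (0,1) (4,5) (2,4) (3,0)
row 2: (4,0) (0,5) (5,3) (3,6) (1,4) (6,1) (2,2)
row 3: (3,1) (4,3) (6,4) (1,5) (2,0) (0,2) (5,6)
row 4: (0,4) (6,6) (2,5) (4,2) (3,3) (5,0) (1,1)
row 5: (5,5) (2,1) (3,2) (6,0) (0,6) (1,3) (4,4)
row 6: (1,2) (3,4) (0,0) (2,3) (5,1) (4,6) (6,5)
Orthogonality requires all 49 pairs distinct.
Check by first coordinate: for each symbol s of L1, list the L2 entries in the n cells where L1 = s; they must all differ.
  L1 = 0: L2 entries (in reading order) 3, 1, 5, 2, 4, 6, 0 — all 7 distinct ✓
  L1 = 1: L2 entries (in reading order) 0, 6, 4, 5, 1, 3, 2 — all 7 distinct ✓
  L1 = 2: L2 entries (in reading order) 6, 4, 2, 0, 5, 1, 3 — all 7 distinct ✓
  L1 = 3: L2 entries (in reading order) 5, 0, 6, 1, 3, 2, 4 — all 7 distinct ✓
  L1 = 4: L2 entries (in reading order) 1, 5, 0, 3, 2, 4, 6 — all 7 distinct ✓
  L1 = 5: L2 entries (in reading order) 4, 2, 3, 6, 0, 5, 1 — all 7 distinct ✓
  L1 = 6: L2 entries (in reading order) 2, 3, 1, 4, 6, 0, 5 — all 7 distinct ✓
Every symbol of L1 meets every symbol of L2 exactly once, so all 49 pairs are distinct (49 of 49).
Conclusion: YES.

YES


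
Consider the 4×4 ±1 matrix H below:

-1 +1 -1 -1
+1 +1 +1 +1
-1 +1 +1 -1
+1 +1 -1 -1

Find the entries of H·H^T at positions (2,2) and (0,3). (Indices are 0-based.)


Row 0 of H: [-1, 1, -1, -1].
Row 2 of H: [-1, 1, 1, -1].
Row 3 of H: [1, 1, -1, -1].
(H·H^T)[2][2] = Σ_j H[2][j]·H[2][j] = (-1)² + (1)² + (1)² + (-1)² = 1 + 1 + 1 + 1 = 4.
(H·H^T)[0][3] = Σ_j H[0][j]·H[3][j] = (-1)·(1) + (1)·(1) + (-1)·(-1) + (-1)·(-1) = -1 + 1 + 1 + 1 = 2.
Rows 0 and 3 are not orthogonal (dot product = 2 ≠ 0), so H is not a Hadamard matrix.

(2,2) entry = 4; (0,3) entry = 2.


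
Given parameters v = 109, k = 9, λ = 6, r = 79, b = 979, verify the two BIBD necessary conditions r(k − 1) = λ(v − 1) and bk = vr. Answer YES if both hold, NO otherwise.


Condition (i): r(k − 1) = 79·8 = 632; λ(v − 1) = 6·108 = 648. Match? NO.
Condition (ii): bk = 979·9 = 8811; vr = 109·79 = 8611. Match? NO.
Both conditions hold? NO.

NO


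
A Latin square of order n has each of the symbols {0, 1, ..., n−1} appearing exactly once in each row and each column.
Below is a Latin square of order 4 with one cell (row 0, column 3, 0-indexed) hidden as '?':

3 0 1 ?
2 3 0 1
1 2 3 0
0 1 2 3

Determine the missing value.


Row 0 contains symbols [0, 1, 3] — missing [2].
Column 3 contains symbols [0, 1, 3] — missing [2].
The missing symbol must appear in both missing sets; intersection = [2].
Therefore the hidden value is 2.

Missing value = 2.


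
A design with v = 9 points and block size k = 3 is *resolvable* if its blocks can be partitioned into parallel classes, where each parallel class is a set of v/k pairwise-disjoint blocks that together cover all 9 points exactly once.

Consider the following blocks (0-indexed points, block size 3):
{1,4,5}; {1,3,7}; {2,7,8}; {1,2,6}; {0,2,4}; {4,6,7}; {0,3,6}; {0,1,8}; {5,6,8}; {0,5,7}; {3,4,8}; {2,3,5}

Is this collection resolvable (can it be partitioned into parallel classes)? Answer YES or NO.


v = 9, block size k = 3, number of blocks = 12.
For resolvability, blocks must partition into parallel classes of size v/k = 3.
Total blocks must therefore be a multiple of 3: 12 = 3·4 + 0 ⇒ divisible ✓.
Greedy packing gives 4 candidate class(es). Each should be a full parallel class (size 3, covers all 9 points).
  Class 1 (3 blocks): {1,4,5}; {2,7,8}; {0,3,6}. Points covered: [0, 1, 2, 3, 4, 5, 6, 7, 8].
  Class 2 (3 blocks): {1,3,7}; {0,2,4}; {5,6,8}. Points covered: [0, 1, 2, 3, 4, 5, 6, 7, 8].
  Class 3 (3 blocks): {1,2,6}; {0,5,7}; {3,4,8}. Points covered: [0, 1, 2, 3, 4, 5, 6, 7, 8].
  Class 4 (3 blocks): {4,6,7}; {0,1,8}; {2,3,5}. Points covered: [0, 1, 2, 3, 4, 5, 6, 7, 8].
All classes full (size 3)? YES. All classes cover every point? YES.
Resolvable? YES.

YES


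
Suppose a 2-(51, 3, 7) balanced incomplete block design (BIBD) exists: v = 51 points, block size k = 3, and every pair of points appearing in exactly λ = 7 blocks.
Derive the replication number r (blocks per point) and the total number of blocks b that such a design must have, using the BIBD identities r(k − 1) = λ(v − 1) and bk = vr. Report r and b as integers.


Any 2-(v, k, λ) BIBD satisfies two necessary conditions:
  (i)  Each point sits in r blocks, and counting incidences through any fixed point gives r(k − 1) = λ(v − 1), so r = λ(v − 1)/(k − 1).
  (ii) Total incidences bk = vr, so b = vr/k.
Step 1: r = λ(v − 1)/(k − 1) = 7·(51 − 1)/(3 − 1) = 7·50/2 = 350/2 = 175.
Step 2: b = vr/k = 51·175/3 = 8925/3 = 2975.
Check integrality: r = 175 ∈ Z ✓, b = 2975 ∈ Z ✓.
(These identities are necessary conditions: they determine r and b for any design with these parameters, but do not by themselves prove that one exists.)

r = 175, b = 2975.


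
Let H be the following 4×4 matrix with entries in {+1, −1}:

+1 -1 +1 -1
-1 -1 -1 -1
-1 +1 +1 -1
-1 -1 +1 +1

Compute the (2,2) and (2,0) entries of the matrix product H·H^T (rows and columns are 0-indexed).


Row 0 of H: [1, -1, 1, -1].
Row 2 of H: [-1, 1, 1, -1].
(H·H^T)[2][2] = Σ_j H[2][j]·H[2][j] = (-1)² + (1)² + (1)² + (-1)² = 1 + 1 + 1 + 1 = 4.
(H·H^T)[2][0] = Σ_j H[2][j]·H[0][j] = (-1)·(1) + (1)·(-1) + (1)·(1) + (-1)·(-1) = -1 + -1 + 1 + 1 = 0.
So rows 2 and 0 are orthogonal; the diagonal entry equals n = 4.

(2,2) entry = 4; (2,0) entry = 0.


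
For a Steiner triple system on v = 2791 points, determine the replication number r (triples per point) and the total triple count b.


An STS(v) is a 2-(v, 3, 1) BIBD: block size k = 3, λ = 1.
Replication: r(k − 1) = λ(v − 1) ⇒ r·2 = 2791 − 1 = 2790 ⇒ r = 1395.
Block count: b = v(v − 1)/6 = 2791·2790/6 = 7786890/6 = 1297815.
(Check via bk = vr: 1297815·3 = 3893445 = 2791·1395 = 3893445 ✓.)

r = 1395, b = 1297815.


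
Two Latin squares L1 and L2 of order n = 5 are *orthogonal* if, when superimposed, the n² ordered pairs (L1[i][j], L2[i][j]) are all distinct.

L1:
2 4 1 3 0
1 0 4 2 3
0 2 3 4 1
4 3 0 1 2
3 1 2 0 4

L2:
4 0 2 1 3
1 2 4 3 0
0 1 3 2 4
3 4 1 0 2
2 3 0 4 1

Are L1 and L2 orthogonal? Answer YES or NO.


Form the n² = 25 superimposed pairs (L1[i][j], L2[i][j]), row by row (rows and columns indexed from 0):
row 0: (2,4) (4,0) (1,2) (3,1) (0,3)
row 1: (1,1) (0,2) (4,4) (2,3) (3,0)
row 2: (0,0) (2,1) (3,3) (4,2) (1,4)
row 3: (4,3) (3,4) (0,1) (1,0) (2,2)
row 4: (3,2) (1,3) (2,0) (0,4) (4,1)
Orthogonality requires all 25 pairs distinct.
Check by first coordinate: for each symbol s of L1, list the L2 entries in the n cells where L1 = s; they must all differ.
  L1 = 0: L2 entries (in reading order) 3, 2, 0, 1, 4 — all 5 distinct ✓
  L1 = 1: L2 entries (in reading order) 2, 1, 4, 0, 3 — all 5 distinct ✓
  L1 = 2: L2 entries (in reading order) 4, 3, 1, 2, 0 — all 5 distinct ✓
  L1 = 3: L2 entries (in reading order) 1, 0, 3, 4, 2 — all 5 distinct ✓
  L1 = 4: L2 entries (in reading order) 0, 4, 2, 3, 1 — all 5 distinct ✓
Every symbol of L1 meets every symbol of L2 exactly once, so all 25 pairs are distinct (25 of 25).
Conclusion: YES.

YES


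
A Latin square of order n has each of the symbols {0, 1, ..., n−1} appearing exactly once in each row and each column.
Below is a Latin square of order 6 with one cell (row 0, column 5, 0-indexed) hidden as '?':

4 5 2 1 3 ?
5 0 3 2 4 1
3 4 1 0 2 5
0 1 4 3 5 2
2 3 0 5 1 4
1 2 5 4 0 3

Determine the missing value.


Row 0 contains symbols [1, 2, 3, 4, 5] — missing [0].
Column 5 contains symbols [1, 2, 3, 4, 5] — missing [0].
The missing symbol must appear in both missing sets; intersection = [0].
Therefore the hidden value is 0.

Missing value = 0.


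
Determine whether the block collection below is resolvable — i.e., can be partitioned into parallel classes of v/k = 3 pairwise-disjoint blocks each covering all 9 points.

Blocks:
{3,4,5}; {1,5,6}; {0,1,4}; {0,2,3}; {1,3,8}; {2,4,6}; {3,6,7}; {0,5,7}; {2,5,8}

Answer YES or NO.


v = 9, block size k = 3, number of blocks = 9.
For resolvability, blocks must partition into parallel classes of size v/k = 3.
Total blocks must therefore be a multiple of 3: 9 = 3·3 + 0 ⇒ divisible ✓.
Consider block {3,4,5}. It intersects every other block in the collection, so no parallel class of size 3 can contain it.
Since every block must belong to some parallel class in a resolution, the collection cannot be partitioned into parallel classes.
Resolvable? NO.

NO


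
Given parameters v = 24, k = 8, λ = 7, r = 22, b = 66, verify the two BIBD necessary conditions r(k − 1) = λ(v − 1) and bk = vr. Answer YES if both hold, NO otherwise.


Condition (i): r(k − 1) = 22·7 = 154; λ(v − 1) = 7·23 = 161. Match? NO.
Condition (ii): bk = 66·8 = 528; vr = 24·22 = 528. Match? YES.
Both conditions hold? NO.

NO


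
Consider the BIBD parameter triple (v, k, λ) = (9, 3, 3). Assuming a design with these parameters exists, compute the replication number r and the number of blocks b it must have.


Any 2-(v, k, λ) BIBD satisfies two necessary conditions:
  (i)  Each point sits in r blocks, and counting incidences through any fixed point gives r(k − 1) = λ(v − 1), so r = λ(v − 1)/(k − 1).
  (ii) Total incidences bk = vr, so b = vr/k.
Step 1: r = λ(v − 1)/(k − 1) = 3·(9 − 1)/(3 − 1) = 3·8/2 = 24/2 = 12.
Step 2: b = vr/k = 9·12/3 = 108/3 = 36.
Check integrality: r = 12 ∈ Z ✓, b = 36 ∈ Z ✓.
(These identities are necessary conditions: they determine r and b for any design with these parameters, but do not by themselves prove that one exists.)

r = 12, b = 36.


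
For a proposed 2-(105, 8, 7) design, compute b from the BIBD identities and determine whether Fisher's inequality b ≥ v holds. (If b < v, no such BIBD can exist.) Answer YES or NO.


b = λv(v − 1)/(k(k − 1)) = 7·105·104/(8·7) = 76440/56 = 1365.
Compare with v = 105: b ≥ v, so Fisher's inequality holds.

YES


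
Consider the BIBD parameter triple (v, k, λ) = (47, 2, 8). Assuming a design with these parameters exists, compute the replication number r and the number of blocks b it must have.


Any 2-(v, k, λ) BIBD satisfies two necessary conditions:
  (i)  Each point sits in r blocks, and counting incidences through any fixed point gives r(k − 1) = λ(v − 1), so r = λ(v − 1)/(k − 1).
  (ii) Total incidences bk = vr, so b = vr/k.
Step 1: r = λ(v − 1)/(k − 1) = 8·(47 − 1)/(2 − 1) = 8·46/1 = 368/1 = 368.
Step 2: b = vr/k = 47·368/2 = 17296/2 = 8648.
Check integrality: r = 368 ∈ Z ✓, b = 8648 ∈ Z ✓.
(These identities are necessary conditions: they determine r and b for any design with these parameters, but do not by themselves prove that one exists.)

r = 368, b = 8648.


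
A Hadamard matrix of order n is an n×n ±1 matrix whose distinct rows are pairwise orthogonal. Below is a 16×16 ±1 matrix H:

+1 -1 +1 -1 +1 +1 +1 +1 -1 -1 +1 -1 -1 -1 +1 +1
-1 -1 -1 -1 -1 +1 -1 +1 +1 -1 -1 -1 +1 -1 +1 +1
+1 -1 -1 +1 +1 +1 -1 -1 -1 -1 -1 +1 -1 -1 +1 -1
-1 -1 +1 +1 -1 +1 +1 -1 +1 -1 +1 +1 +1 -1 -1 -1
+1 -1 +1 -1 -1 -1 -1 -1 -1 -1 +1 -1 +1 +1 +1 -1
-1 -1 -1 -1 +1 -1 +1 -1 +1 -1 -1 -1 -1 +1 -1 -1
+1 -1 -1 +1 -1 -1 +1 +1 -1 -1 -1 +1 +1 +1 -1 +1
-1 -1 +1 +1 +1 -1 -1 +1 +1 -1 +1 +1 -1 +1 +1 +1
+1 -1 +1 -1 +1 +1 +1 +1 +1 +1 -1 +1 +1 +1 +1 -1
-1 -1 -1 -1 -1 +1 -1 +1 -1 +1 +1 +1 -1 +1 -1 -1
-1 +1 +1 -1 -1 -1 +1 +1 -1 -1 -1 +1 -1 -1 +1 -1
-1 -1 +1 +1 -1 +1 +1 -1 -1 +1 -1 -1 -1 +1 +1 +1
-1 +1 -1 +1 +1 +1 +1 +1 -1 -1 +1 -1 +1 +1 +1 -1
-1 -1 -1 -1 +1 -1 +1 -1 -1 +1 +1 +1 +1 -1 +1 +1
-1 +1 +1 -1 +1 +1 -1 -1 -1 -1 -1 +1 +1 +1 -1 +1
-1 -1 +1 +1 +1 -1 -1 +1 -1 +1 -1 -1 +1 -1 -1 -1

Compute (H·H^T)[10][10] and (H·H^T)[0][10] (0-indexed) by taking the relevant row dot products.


Row 0 of H: [1, -1, 1, -1, 1, 1, 1, 1, -1, -1, 1, -1, -1, -1, 1, 1].
Row 10 of H: [-1, 1, 1, -1, -1, -1, 1, 1, -1, -1, -1, 1, -1, -1, 1, -1].
(H·H^T)[10][10] = Σ_j H[10][j]·H[10][j] = (-1)² + (1)² + (1)² + (-1)² + (-1)² + (-1)² + (1)² + (1)² + (-1)² + (-1)² + (-1)² + (1)² + (-1)² + (-1)² + (1)² + (-1)² = 1 + 1 + 1 + 1 + 1 + 1 + 1 + 1 + 1 + 1 + 1 + 1 + 1 + 1 + 1 + 1 = 16.
(H·H^T)[0][10] = Σ_j H[0][j]·H[10][j] = (1)·(-1) + (-1)·(1) + (1)·(1) + (-1)·(-1) + (1)·(-1) + (1)·(-1) + (1)·(1) + (1)·(1) + (-1)·(-1) + (-1)·(-1) + (1)·(-1) + (-1)·(1) + (-1)·(-1) + (-1)·(-1) + (1)·(1) + (1)·(-1) = -1 + -1 + 1 + 1 + -1 + -1 + 1 + 1 + 1 + 1 + -1 + -1 + 1 + 1 + 1 + -1 = 2.
Rows 0 and 10 are not orthogonal (dot product = 2 ≠ 0), so H is not a Hadamard matrix.

(10,10) entry = 16; (0,10) entry = 2.


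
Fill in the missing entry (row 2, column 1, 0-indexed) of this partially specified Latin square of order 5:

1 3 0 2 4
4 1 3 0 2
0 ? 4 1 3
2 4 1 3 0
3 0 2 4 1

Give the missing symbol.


Row 2 contains symbols [0, 1, 3, 4] — missing [2].
Column 1 contains symbols [0, 1, 3, 4] — missing [2].
The missing symbol must appear in both missing sets; intersection = [2].
Therefore the hidden value is 2.

Missing value = 2.


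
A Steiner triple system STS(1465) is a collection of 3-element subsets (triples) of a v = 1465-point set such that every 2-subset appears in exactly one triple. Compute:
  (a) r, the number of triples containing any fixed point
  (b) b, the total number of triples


An STS(v) is a 2-(v, 3, 1) BIBD: block size k = 3, λ = 1.
Replication: r(k − 1) = λ(v − 1) ⇒ r·2 = 1465 − 1 = 1464 ⇒ r = 732.
Block count: bk = vr ⇒ b·3 = 1465·732 = 1072380 ⇒ b = 357460.
(Check via b = v(v − 1)/6 = 1465·1464/6 = 2144760/6 = 357460.)

r = 732, b = 357460.


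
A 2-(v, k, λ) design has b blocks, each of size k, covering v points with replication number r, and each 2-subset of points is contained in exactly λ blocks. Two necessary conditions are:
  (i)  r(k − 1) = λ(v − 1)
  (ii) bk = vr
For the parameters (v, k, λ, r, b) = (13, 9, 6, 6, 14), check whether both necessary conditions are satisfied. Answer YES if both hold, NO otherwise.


Condition (i): r(k − 1) = 6·8 = 48; λ(v − 1) = 6·12 = 72. Match? NO.
Condition (ii): bk = 14·9 = 126; vr = 13·6 = 78. Match? NO.
Both conditions hold? NO.

NO


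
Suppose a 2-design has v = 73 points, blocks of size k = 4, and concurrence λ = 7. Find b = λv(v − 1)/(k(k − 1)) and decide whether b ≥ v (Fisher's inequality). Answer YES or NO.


b = λv(v − 1)/(k(k − 1)) = 7·73·72/(4·3) = 36792/12 = 3066.
Compare with v = 73: b ≥ v, so Fisher's inequality holds.

YES


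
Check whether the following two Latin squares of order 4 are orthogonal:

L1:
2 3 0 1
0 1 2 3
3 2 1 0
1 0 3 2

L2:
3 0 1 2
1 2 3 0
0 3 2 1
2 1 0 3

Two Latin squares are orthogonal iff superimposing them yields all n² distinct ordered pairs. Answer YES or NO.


Form the n² = 16 superimposed pairs (L1[i][j], L2[i][j]), row by row (rows and columns indexed from 0):
row 0: (2,3) (3,0) (0,1) (1,2)
row 1: (0,1) (1,2) (2,3) (3,0)
row 2: (3,0) (2,3) (1,2) (0,1)
row 3: (1,2) (0,1) (3,0) (2,3)
Orthogonality requires all 16 pairs distinct.
But the pair (0,1) repeats: cell (0,2) has L1 = 0, L2 = 1, and cell (1,0) has L1 = 0, L2 = 1.
A repeated pair means some other pair never occurs (only 4 distinct pairs out of 16), so the squares are not orthogonal.
Conclusion: NO.

NO


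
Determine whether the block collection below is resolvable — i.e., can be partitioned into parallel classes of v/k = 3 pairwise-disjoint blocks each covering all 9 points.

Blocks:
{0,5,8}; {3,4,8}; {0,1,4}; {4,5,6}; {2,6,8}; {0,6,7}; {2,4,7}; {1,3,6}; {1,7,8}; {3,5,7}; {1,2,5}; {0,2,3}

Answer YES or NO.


v = 9, block size k = 3, number of blocks = 12.
For resolvability, blocks must partition into parallel classes of size v/k = 3.
Total blocks must therefore be a multiple of 3: 12 = 3·4 + 0 ⇒ divisible ✓.
Greedy packing gives 4 candidate class(es). Each should be a full parallel class (size 3, covers all 9 points).
  Class 1 (3 blocks): {0,5,8}; {2,4,7}; {1,3,6}. Points covered: [0, 1, 2, 3, 4, 5, 6, 7, 8].
  Class 2 (3 blocks): {3,4,8}; {0,6,7}; {1,2,5}. Points covered: [0, 1, 2, 3, 4, 5, 6, 7, 8].
  Class 3 (3 blocks): {0,1,4}; {2,6,8}; {3,5,7}. Points covered: [0, 1, 2, 3, 4, 5, 6, 7, 8].
  Class 4 (3 blocks): {4,5,6}; {1,7,8}; {0,2,3}. Points covered: [0, 1, 2, 3, 4, 5, 6, 7, 8].
All classes full (size 3)? YES. All classes cover every point? YES.
Resolvable? YES.

YES


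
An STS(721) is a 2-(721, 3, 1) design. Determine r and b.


An STS(v) is a 2-(v, 3, 1) BIBD: block size k = 3, λ = 1.
Replication: r(k − 1) = λ(v − 1) ⇒ r·2 = 721 − 1 = 720 ⇒ r = 360.
Block count: b = v(v − 1)/6 = 721·720/6 = 519120/6 = 86520.

r = 360, b = 86520.


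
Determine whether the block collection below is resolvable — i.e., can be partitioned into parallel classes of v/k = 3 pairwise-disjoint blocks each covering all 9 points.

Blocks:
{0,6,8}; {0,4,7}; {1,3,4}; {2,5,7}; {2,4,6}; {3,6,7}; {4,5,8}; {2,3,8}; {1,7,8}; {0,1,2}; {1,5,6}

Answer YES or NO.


v = 9, block size k = 3, number of blocks = 11.
For resolvability, blocks must partition into parallel classes of size v/k = 3.
Total blocks must therefore be a multiple of 3: 11 = 3·3 + 2 ⇒ not divisible ✗.
Resolvable? NO.

NO


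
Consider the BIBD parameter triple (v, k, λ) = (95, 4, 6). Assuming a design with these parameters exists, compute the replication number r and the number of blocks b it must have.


Any 2-(v, k, λ) BIBD satisfies two necessary conditions:
  (i)  Each point sits in r blocks, and counting incidences through any fixed point gives r(k − 1) = λ(v − 1), so r = λ(v − 1)/(k − 1).
  (ii) Total incidences bk = vr, so b = vr/k.
Step 1: r = λ(v − 1)/(k − 1) = 6·(95 − 1)/(4 − 1) = 6·94/3 = 564/3 = 188.
Step 2: b = vr/k = 95·188/4 = 17860/4 = 4465.
Check integrality: r = 188 ∈ Z ✓, b = 4465 ∈ Z ✓.
(These identities are necessary conditions: they determine r and b for any design with these parameters, but do not by themselves prove that one exists.)

r = 188, b = 4465.


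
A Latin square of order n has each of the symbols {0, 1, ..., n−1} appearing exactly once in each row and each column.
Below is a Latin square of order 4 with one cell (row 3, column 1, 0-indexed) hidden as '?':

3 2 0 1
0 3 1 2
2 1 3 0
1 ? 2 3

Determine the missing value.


Row 3 contains symbols [1, 2, 3] — missing [0].
Column 1 contains symbols [1, 2, 3] — missing [0].
The missing symbol must appear in both missing sets; intersection = [0].
Therefore the hidden value is 0.

Missing value = 0.


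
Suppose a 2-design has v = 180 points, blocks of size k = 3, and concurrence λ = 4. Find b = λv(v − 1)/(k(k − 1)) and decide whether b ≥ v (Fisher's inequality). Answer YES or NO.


b = λv(v − 1)/(k(k − 1)) = 4·180·179/(3·2) = 128880/6 = 21480.
Compare with v = 180: b ≥ v, so Fisher's inequality holds.

YES


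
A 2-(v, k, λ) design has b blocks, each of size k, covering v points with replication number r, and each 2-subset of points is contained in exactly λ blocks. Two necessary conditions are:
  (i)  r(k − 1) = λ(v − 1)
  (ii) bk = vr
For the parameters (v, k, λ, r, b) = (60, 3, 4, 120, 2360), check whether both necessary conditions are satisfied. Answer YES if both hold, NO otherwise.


Condition (i): r(k − 1) = 120·2 = 240; λ(v − 1) = 4·59 = 236. Match? NO.
Condition (ii): bk = 2360·3 = 7080; vr = 60·120 = 7200. Match? NO.
Both conditions hold? NO.

NO


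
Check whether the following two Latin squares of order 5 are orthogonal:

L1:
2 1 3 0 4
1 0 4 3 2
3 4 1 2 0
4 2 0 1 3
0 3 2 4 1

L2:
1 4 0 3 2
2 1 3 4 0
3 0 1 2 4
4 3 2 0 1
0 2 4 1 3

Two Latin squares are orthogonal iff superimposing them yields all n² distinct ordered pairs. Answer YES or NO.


Form the n² = 25 superimposed pairs (L1[i][j], L2[i][j]), row by row (rows and columns indexed from 0):
row 0: (2,1) (1,4) (3,0) (0,3) (4,2)
row 1: (1,2) (0,1) (4,3) (3,4) (2,0)
row 2: (3,3) (4,0) (1,1) (2,2) (0,4)
row 3: (4,4) (2,3) (0,2) (1,0) (3,1)
row 4: (0,0) (3,2) (2,4) (4,1) (1,3)
Orthogonality requires all 25 pairs distinct.
Check by first coordinate: for each symbol s of L1, list the L2 entries in the n cells where L1 = s; they must all differ.
  L1 = 0: L2 entries (in reading order) 3, 1, 4, 2, 0 — all 5 distinct ✓
  L1 = 1: L2 entries (in reading order) 4, 2, 1, 0, 3 — all 5 distinct ✓
  L1 = 2: L2 entries (in reading order) 1, 0, 2, 3, 4 — all 5 distinct ✓
  L1 = 3: L2 entries (in reading order) 0, 4, 3, 1, 2 — all 5 distinct ✓
  L1 = 4: L2 entries (in reading order) 2, 3, 0, 4, 1 — all 5 distinct ✓
Every symbol of L1 meets every symbol of L2 exactly once, so all 25 pairs are distinct (25 of 25).
Conclusion: YES.

YES


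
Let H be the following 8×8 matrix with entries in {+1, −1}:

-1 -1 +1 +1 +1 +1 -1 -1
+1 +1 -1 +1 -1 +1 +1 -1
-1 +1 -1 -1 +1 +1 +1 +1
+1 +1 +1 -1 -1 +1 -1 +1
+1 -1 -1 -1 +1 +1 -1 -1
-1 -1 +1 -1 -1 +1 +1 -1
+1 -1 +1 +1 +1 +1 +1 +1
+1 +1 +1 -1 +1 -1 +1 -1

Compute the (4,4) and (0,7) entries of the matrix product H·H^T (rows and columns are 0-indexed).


Row 0 of H: [-1, -1, 1, 1, 1, 1, -1, -1].
Row 4 of H: [1, -1, -1, -1, 1, 1, -1, -1].
Row 7 of H: [1, 1, 1, -1, 1, -1, 1, -1].
(H·H^T)[4][4] = Σ_j H[4][j]·H[4][j] = (1)² + (-1)² + (-1)² + (-1)² + (1)² + (1)² + (-1)² + (-1)² = 1 + 1 + 1 + 1 + 1 + 1 + 1 + 1 = 8.
(H·H^T)[0][7] = Σ_j H[0][j]·H[7][j] = (-1)·(1) + (-1)·(1) + (1)·(1) + (1)·(-1) + (1)·(1) + (1)·(-1) + (-1)·(1) + (-1)·(-1) = -1 + -1 + 1 + -1 + 1 + -1 + -1 + 1 = -2.
Rows 0 and 7 are not orthogonal (dot product = -2 ≠ 0), so H is not a Hadamard matrix.

(4,4) entry = 8; (0,7) entry = -2.


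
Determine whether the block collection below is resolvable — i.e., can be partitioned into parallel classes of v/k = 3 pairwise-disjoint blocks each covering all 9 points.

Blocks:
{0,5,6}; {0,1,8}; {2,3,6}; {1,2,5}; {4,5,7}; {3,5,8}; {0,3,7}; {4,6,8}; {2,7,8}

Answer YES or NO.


v = 9, block size k = 3, number of blocks = 9.
For resolvability, blocks must partition into parallel classes of size v/k = 3.
Total blocks must therefore be a multiple of 3: 9 = 3·3 + 0 ⇒ divisible ✓.
Consider block {0,5,6}. The only other block(s) in the collection disjoint from it are {2,7,8} — just 1 block(s). Any parallel class containing {0,5,6} would need 2 other blocks each disjoint from it, so no parallel class of size 3 can contain {0,5,6}.
Since every block must belong to some parallel class in a resolution, the collection cannot be partitioned into parallel classes.
Resolvable? NO.

NO


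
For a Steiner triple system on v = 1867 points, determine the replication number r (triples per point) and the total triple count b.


An STS(v) is a 2-(v, 3, 1) BIBD: block size k = 3, λ = 1.
Replication: r(k − 1) = λ(v − 1) ⇒ r·2 = 1867 − 1 = 1866 ⇒ r = 933.
Block count: b = v(v − 1)/6 = 1867·1866/6 = 3483822/6 = 580637.
(Check via bk = vr: 580637·3 = 1741911 = 1867·933 = 1741911 ✓.)

r = 933, b = 580637.


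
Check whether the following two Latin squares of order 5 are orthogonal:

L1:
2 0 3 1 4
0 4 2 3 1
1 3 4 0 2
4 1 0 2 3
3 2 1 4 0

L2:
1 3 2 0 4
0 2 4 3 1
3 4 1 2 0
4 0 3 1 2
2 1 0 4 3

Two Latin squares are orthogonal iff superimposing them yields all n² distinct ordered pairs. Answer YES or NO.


Form the n² = 25 superimposed pairs (L1[i][j], L2[i][j]), row by row (rows and columns indexed from 0):
row 0: (2,1) (0,3) (3,2) (1,0) (4,4)
row 1: (0,0) (4,2) (2,4) (3,3) (1,1)
row 2: (1,3) (3,4) (4,1) (0,2) (2,0)
row 3: (4,4) (1,0) (0,3) (2,1) (3,2)
row 4: (3,2) (2,1) (1,0) (4,4) (0,3)
Orthogonality requires all 25 pairs distinct.
But the pair (4,4) repeats: cell (0,4) has L1 = 4, L2 = 4, and cell (3,0) has L1 = 4, L2 = 4.
A repeated pair means some other pair never occurs (only 15 distinct pairs out of 25), so the squares are not orthogonal.
Conclusion: NO.

NO


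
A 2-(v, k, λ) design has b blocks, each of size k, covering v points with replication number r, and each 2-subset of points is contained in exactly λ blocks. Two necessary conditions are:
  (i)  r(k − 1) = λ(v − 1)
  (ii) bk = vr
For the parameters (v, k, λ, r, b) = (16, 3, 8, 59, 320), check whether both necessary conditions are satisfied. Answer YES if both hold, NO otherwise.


Condition (i): r(k − 1) = 59·2 = 118; λ(v − 1) = 8·15 = 120. Match? NO.
Condition (ii): bk = 320·3 = 960; vr = 16·59 = 944. Match? NO.
Both conditions hold? NO.

NO


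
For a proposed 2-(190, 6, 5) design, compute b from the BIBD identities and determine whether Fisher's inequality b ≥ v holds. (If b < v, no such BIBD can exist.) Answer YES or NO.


b = λv(v − 1)/(k(k − 1)) = 5·190·189/(6·5) = 179550/30 = 5985.
Compare with v = 190: b ≥ v, so Fisher's inequality holds.

YES


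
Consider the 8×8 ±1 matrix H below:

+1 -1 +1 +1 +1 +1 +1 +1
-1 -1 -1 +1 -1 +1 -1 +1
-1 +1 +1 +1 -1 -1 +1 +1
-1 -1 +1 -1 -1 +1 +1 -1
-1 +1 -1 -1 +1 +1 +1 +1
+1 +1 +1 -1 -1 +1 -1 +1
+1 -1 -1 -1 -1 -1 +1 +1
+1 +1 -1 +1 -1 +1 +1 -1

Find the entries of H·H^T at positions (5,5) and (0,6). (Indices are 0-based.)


Row 0 of H: [1, -1, 1, 1, 1, 1, 1, 1].
Row 5 of H: [1, 1, 1, -1, -1, 1, -1, 1].
Row 6 of H: [1, -1, -1, -1, -1, -1, 1, 1].
(H·H^T)[5][5] = Σ_j H[5][j]·H[5][j] = (1)² + (1)² + (1)² + (-1)² + (-1)² + (1)² + (-1)² + (1)² = 1 + 1 + 1 + 1 + 1 + 1 + 1 + 1 = 8.
(H·H^T)[0][6] = Σ_j H[0][j]·H[6][j] = (1)·(1) + (-1)·(-1) + (1)·(-1) + (1)·(-1) + (1)·(-1) + (1)·(-1) + (1)·(1) + (1)·(1) = 1 + 1 + -1 + -1 + -1 + -1 + 1 + 1 = 0.
So rows 0 and 6 are orthogonal; the diagonal entry equals n = 8.

(5,5) entry = 8; (0,6) entry = 0.


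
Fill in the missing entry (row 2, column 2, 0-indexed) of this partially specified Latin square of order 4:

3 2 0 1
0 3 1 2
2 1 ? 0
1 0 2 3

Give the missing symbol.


Row 2 contains symbols [0, 1, 2] — missing [3].
Column 2 contains symbols [0, 1, 2] — missing [3].
The missing symbol must appear in both missing sets; intersection = [3].
Therefore the hidden value is 3.

Missing value = 3.


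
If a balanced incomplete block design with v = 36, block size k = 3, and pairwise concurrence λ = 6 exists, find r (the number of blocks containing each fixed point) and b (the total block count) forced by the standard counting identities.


Any 2-(v, k, λ) BIBD satisfies two necessary conditions:
  (i)  Each point sits in r blocks, and counting incidences through any fixed point gives r(k − 1) = λ(v − 1), so r = λ(v − 1)/(k − 1).
  (ii) Total incidences bk = vr, so b = vr/k.
Step 1: r = λ(v − 1)/(k − 1) = 6·(36 − 1)/(3 − 1) = 6·35/2 = 210/2 = 105.
Step 2: b = vr/k = 36·105/3 = 3780/3 = 1260.
Check integrality: r = 105 ∈ Z ✓, b = 1260 ∈ Z ✓.
(These identities are necessary conditions: they determine r and b for any design with these parameters, but do not by themselves prove that one exists.)

r = 105, b = 1260.


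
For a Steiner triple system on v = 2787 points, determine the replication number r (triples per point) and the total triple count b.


An STS(v) is a 2-(v, 3, 1) BIBD: block size k = 3, λ = 1.
Replication: r(k − 1) = λ(v − 1) ⇒ r·2 = 2787 − 1 = 2786 ⇒ r = 1393.
Block count: b = v(v − 1)/6 = 2787·2786/6 = 7764582/6 = 1294097.
(Check via bk = vr: 1294097·3 = 3882291 = 2787·1393 = 3882291 ✓.)

r = 1393, b = 1294097.


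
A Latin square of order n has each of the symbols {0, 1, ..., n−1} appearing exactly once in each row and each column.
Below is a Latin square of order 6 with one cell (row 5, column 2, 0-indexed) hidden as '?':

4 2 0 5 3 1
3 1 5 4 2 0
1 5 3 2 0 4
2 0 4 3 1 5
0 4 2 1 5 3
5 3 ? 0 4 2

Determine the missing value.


Row 5 contains symbols [0, 2, 3, 4, 5] — missing [1].
Column 2 contains symbols [0, 2, 3, 4, 5] — missing [1].
The missing symbol must appear in both missing sets; intersection = [1].
Therefore the hidden value is 1.

Missing value = 1.


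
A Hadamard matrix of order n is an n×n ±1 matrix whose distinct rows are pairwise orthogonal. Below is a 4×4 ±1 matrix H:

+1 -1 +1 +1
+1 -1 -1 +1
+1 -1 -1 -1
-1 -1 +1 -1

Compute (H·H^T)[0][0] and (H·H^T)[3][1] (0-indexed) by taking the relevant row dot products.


Row 0 of H: [1, -1, 1, 1].
Row 1 of H: [1, -1, -1, 1].
Row 3 of H: [-1, -1, 1, -1].
(H·H^T)[0][0] = Σ_j H[0][j]·H[0][j] = (1)² + (-1)² + (1)² + (1)² = 1 + 1 + 1 + 1 = 4.
(H·H^T)[3][1] = Σ_j H[3][j]·H[1][j] = (-1)·(1) + (-1)·(-1) + (1)·(-1) + (-1)·(1) = -1 + 1 + -1 + -1 = -2.
Rows 3 and 1 are not orthogonal (dot product = -2 ≠ 0), so H is not a Hadamard matrix.

(0,0) entry = 4; (3,1) entry = -2.


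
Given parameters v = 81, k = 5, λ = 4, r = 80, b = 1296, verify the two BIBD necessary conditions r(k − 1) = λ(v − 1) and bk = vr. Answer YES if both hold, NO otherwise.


Condition (i): r(k − 1) = 80·4 = 320; λ(v − 1) = 4·80 = 320. Match? YES.
Condition (ii): bk = 1296·5 = 6480; vr = 81·80 = 6480. Match? YES.
Both conditions hold? YES.

YES


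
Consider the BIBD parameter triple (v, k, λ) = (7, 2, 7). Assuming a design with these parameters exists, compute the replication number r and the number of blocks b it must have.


Any 2-(v, k, λ) BIBD satisfies two necessary conditions:
  (i)  Each point sits in r blocks, and counting incidences through any fixed point gives r(k − 1) = λ(v − 1), so r = λ(v − 1)/(k − 1).
  (ii) Total incidences bk = vr, so b = vr/k.
Step 1: r = λ(v − 1)/(k − 1) = 7·(7 − 1)/(2 − 1) = 7·6/1 = 42/1 = 42.
Step 2: b = vr/k = 7·42/2 = 294/2 = 147.
Check integrality: r = 42 ∈ Z ✓, b = 147 ∈ Z ✓.
(These identities are necessary conditions: they determine r and b for any design with these parameters, but do not by themselves prove that one exists.)

r = 42, b = 147.


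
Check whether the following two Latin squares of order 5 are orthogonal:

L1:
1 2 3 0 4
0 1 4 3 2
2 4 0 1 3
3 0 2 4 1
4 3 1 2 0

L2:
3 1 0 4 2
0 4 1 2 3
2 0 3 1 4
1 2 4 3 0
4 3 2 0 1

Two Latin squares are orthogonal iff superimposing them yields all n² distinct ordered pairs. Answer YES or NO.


Form the n² = 25 superimposed pairs (L1[i][j], L2[i][j]), row by row (rows and columns indexed from 0):
row 0: (1,3) (2,1) (3,0) (0,4) (4,2)
row 1: (0,0) (1,4) (4,1) (3,2) (2,3)
row 2: (2,2) (4,0) (0,3) (1,1) (3,4)
row 3: (3,1) (0,2) (2,4) (4,3) (1,0)
row 4: (4,4) (3,3) (1,2) (2,0) (0,1)
Orthogonality requires all 25 pairs distinct.
Check by first coordinate: for each symbol s of L1, list the L2 entries in the n cells where L1 = s; they must all differ.
  L1 = 0: L2 entries (in reading order) 4, 0, 3, 2, 1 — all 5 distinct ✓
  L1 = 1: L2 entries (in reading order) 3, 4, 1, 0, 2 — all 5 distinct ✓
  L1 = 2: L2 entries (in reading order) 1, 3, 2, 4, 0 — all 5 distinct ✓
  L1 = 3: L2 entries (in reading order) 0, 2, 4, 1, 3 — all 5 distinct ✓
  L1 = 4: L2 entries (in reading order) 2, 1, 0, 3, 4 — all 5 distinct ✓
Every symbol of L1 meets every symbol of L2 exactly once, so all 25 pairs are distinct (25 of 25).
Conclusion: YES.

YES


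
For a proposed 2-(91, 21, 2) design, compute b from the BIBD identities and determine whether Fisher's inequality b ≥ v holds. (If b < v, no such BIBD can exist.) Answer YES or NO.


b = λv(v − 1)/(k(k − 1)) = 2·91·90/(21·20) = 16380/420 = 39.
Compare with v = 91: b < v, so Fisher's inequality fails.

NO


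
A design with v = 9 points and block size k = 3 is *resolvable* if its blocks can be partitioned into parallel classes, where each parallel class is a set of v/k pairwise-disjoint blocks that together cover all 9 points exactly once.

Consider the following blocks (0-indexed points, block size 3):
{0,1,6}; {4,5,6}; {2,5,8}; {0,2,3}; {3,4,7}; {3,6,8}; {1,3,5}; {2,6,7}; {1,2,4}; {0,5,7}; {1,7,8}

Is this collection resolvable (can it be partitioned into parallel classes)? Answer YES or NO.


v = 9, block size k = 3, number of blocks = 11.
For resolvability, blocks must partition into parallel classes of size v/k = 3.
Total blocks must therefore be a multiple of 3: 11 = 3·3 + 2 ⇒ not divisible ✗.
Resolvable? NO.

NO
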